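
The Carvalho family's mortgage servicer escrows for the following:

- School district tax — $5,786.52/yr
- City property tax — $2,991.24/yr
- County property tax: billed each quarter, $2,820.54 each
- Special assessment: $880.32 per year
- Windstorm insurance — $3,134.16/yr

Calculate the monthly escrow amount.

$2,006.20

School district tax = $5,786.52
City property tax = $2,991.24
County property tax = $2,820.54 × 4 = $11,282.16
Special assessment = $880.32
Windstorm insurance = $3,134.16
Total per year = $5,786.52 + $2,991.24 + $11,282.16 + $880.32 + $3,134.16 = $24,074.40
Monthly escrow = $24,074.40 / 12 = $2,006.20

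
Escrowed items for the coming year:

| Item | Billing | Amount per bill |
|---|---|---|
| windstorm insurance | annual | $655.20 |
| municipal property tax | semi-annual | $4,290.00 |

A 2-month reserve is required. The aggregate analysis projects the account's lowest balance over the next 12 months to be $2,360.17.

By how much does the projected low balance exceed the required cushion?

$820.97

Windstorm insurance: $655.20
Municipal property tax: $4,290.00 × 2 = $8,580.00
Total annual escrow = $655.20 + $8,580.00 = $9,235.20
Base monthly escrow = $9,235.20 / 12 = $769.60
Required reserve = 2 × $769.60 = $1,539.20
Surplus = $2,360.17 − $1,539.20 = $820.97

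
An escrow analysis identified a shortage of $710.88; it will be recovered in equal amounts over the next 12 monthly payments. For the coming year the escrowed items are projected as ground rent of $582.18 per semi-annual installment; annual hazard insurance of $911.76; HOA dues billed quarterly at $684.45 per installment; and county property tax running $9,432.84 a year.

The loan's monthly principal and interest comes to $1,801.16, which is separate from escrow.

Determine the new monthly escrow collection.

Ground rent — $582.18 × 2 = $1,164.36
Hazard insurance — $911.76
HOA dues — $684.45 × 4 = $2,737.80
County property tax — $9,432.84
Total per year = $14,246.76
Monthly = $14,246.76 / 12 = $1,187.23
Shortage per month = $710.88 ÷ 12 = $59.24
New monthly escrow = $1,187.23 + $59.24 = $1,246.47

$1,246.47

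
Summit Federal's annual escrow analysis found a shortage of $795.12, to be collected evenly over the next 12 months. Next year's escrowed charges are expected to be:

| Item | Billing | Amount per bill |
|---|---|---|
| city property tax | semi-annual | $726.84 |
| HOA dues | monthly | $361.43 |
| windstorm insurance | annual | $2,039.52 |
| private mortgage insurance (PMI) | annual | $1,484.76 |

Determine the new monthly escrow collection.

$842.52

City property tax — $726.84 × 2 = $1,453.68/yr
HOA dues — $361.43 × 12 = $4,337.16/yr
Windstorm insurance — $2,039.52/yr
Private mortgage insurance (PMI) — $1,484.76/yr
Yearly total = $9,315.12
Base monthly escrow = $9,315.12 / 12 = $776.26
Monthly shortage recovery: $795.12 ÷ 12 = $66.26
New monthly escrow = $776.26 + $66.26 = $842.52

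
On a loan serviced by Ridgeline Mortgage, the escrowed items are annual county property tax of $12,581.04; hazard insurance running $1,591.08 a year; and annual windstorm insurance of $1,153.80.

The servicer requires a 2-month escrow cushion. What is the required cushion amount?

$2,554.32

County property tax — $12,581.04/yr
Hazard insurance — $1,591.08/yr
Windstorm insurance — $1,153.80/yr
Annual escrow total = $12,581.04 + $1,591.08 + $1,153.80 = $15,325.92
Monthly escrow = $15,325.92 / 12 = $1,277.16
Cushion = 2 × $1,277.16 = $2,554.32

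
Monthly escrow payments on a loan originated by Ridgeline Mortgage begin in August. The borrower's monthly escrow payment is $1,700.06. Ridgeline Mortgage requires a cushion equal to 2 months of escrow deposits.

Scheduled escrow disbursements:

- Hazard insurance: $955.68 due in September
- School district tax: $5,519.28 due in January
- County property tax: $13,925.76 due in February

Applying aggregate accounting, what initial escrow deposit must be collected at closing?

Cushion = 2 × $1,700.06 = $3,400.12
Trial balance (start $0, +$1,700.06 each month, − disbursements):
  Aug: +$1,700.06 → $1,700.06
  Sep: +$1,700.06 − $955.68 → $2,444.44
  Oct: +$1,700.06 → $4,144.50
  Nov: +$1,700.06 → $5,844.56
  Dec: +$1,700.06 → $7,544.62
  Jan: +$1,700.06 − $5,519.28 → $3,725.40
  Feb: +$1,700.06 − $13,925.76 → -$8,500.30
  Mar: +$1,700.06 → -$6,800.24
  Apr: +$1,700.06 → -$5,100.18
  May: +$1,700.06 → -$3,400.12
  Jun: +$1,700.06 → -$1,700.06
  Jul: +$1,700.06 → $0.00
Lowest trial balance = -$8,500.30 (Feb)
Initial deposit = cushion − low point = $3,400.12 − (-$8,500.30) = $11,900.42

$11,900.42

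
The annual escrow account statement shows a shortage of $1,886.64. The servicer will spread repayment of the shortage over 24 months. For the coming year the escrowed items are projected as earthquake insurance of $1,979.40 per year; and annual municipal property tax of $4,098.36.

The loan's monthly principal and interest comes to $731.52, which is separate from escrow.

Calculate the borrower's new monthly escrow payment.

$585.09

Earthquake insurance = $1,979.40 per year
Municipal property tax = $4,098.36 per year
Total annual escrow = $6,077.76
Monthly escrow = $6,077.76 / 12 = $506.48
Monthly shortage recovery: $1,886.64 / 24 = $78.61
Adjusted monthly = $506.48 + $78.61 = $585.09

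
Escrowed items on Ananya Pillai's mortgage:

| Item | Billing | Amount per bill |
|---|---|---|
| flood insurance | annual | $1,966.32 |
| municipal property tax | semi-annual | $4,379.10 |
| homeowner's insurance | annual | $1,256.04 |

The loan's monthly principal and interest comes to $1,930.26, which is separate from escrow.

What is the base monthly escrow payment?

Flood insurance: $1,966.32/yr
Municipal property tax: $4,379.10 × 2 = $8,758.20/yr
Homeowner's insurance: $1,256.04/yr
Yearly total = $1,966.32 + $8,758.20 + $1,256.04 = $11,980.56
Base monthly escrow = $11,980.56 ÷ 12 = $998.38

$998.38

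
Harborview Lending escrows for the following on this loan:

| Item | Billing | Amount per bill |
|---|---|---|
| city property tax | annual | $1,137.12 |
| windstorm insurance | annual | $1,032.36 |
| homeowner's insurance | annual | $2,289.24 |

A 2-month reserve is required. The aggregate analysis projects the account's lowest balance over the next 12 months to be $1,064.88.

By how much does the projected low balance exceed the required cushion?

City property tax: $1,137.12 per year
Windstorm insurance: $1,032.36 per year
Homeowner's insurance: $2,289.24 per year
Total per year = $1,137.12 + $1,032.36 + $2,289.24 = $4,458.72
Base monthly escrow = $4,458.72 / 12 = $371.56
Required cushion = 2 × $371.56 = $743.12
Excess over cushion: $1,064.88 − $743.12 = $321.76

$321.76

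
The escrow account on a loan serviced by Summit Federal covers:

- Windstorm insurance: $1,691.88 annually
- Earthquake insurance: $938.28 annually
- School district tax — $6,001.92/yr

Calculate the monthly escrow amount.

Windstorm insurance = $1,691.88/yr
Earthquake insurance = $938.28/yr
School district tax = $6,001.92/yr
Yearly total = $1,691.88 + $938.28 + $6,001.92 = $8,632.08
Monthly escrow = $8,632.08 / 12 = $719.34

$719.34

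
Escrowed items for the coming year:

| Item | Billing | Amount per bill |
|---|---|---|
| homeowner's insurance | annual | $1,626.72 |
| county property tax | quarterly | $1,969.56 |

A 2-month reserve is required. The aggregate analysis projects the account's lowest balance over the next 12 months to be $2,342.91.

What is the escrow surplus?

$758.75

Homeowner's insurance: $1,626.72/yr
County property tax: $1,969.56 × 4 = $7,878.24/yr
Total annual escrow = $1,626.72 + $7,878.24 = $9,504.96
Per month = $9,504.96 ÷ 12 = $792.08
Required cushion = 2 × $792.08 = $1,584.16
Excess over cushion: $2,342.91 − $1,584.16 = $758.75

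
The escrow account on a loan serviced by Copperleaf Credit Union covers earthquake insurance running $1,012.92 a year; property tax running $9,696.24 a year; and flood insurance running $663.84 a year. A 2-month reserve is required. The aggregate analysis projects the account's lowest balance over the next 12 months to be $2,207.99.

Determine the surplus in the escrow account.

$312.49

Earthquake insurance = $1,012.92 annually
Property tax = $9,696.24 annually
Flood insurance = $663.84 annually
Total annual escrow = $11,373.00
Per month = $11,373.00 / 12 = $947.75
Cushion = 2 × $947.75 = $1,895.50
Excess over cushion: $2,207.99 − $1,895.50 = $312.49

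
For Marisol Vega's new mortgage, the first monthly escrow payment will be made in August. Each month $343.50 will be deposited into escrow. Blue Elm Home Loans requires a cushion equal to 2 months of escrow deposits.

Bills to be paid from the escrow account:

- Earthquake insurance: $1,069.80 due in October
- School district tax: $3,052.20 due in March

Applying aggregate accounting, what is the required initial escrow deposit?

Cushion = 2 × $343.50 = $687.00
Trial balance (start $0, +$343.50 each month, − disbursements):
  Aug: +$343.50 → $343.50
  Sep: +$343.50 → $687.00
  Oct: +$343.50 − $1,069.80 → -$39.30
  Nov: +$343.50 → $304.20
  Dec: +$343.50 → $647.70
  Jan: +$343.50 → $991.20
  Feb: +$343.50 → $1,334.70
  Mar: +$343.50 − $3,052.20 → -$1,374.00
  Apr: +$343.50 → -$1,030.50
  May: +$343.50 → -$687.00
  Jun: +$343.50 → -$343.50
  Jul: +$343.50 → $0.00
Lowest trial balance = -$1,374.00 (Mar)
Initial deposit = cushion − low point = $687.00 − (-$1,374.00) = $2,061.00

$2,061.00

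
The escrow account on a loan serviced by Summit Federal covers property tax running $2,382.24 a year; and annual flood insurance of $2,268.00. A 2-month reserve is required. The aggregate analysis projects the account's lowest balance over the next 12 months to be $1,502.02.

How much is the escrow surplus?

$726.98

Property tax = $2,382.24
Flood insurance = $2,268.00
Yearly total = $4,650.24
Base monthly escrow = $4,650.24 ÷ 12 = $387.52
Required reserve = 2 × $387.52 = $775.04
Excess over cushion: $1,502.02 − $775.04 = $726.98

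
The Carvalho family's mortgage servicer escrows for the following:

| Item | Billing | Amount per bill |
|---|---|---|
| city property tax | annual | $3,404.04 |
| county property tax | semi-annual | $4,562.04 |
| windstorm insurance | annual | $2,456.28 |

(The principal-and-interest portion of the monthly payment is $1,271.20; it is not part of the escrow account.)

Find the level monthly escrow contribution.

City property tax — $3,404.04
County property tax — $4,562.04 × 2 = $9,124.08
Windstorm insurance — $2,456.28
Total per year = $14,984.40
Base monthly escrow = $14,984.40 ÷ 12 = $1,248.70

$1,248.70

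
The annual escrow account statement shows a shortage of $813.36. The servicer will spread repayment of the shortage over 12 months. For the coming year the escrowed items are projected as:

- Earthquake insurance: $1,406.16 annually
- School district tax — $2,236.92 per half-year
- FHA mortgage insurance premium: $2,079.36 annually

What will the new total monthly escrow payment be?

Earthquake insurance — $1,406.16
School district tax — $2,236.92 × 2 = $4,473.84
FHA mortgage insurance premium — $2,079.36
Yearly total = $1,406.16 + $4,473.84 + $2,079.36 = $7,959.36
Per month = $7,959.36 / 12 = $663.28
Monthly shortage recovery: $813.36 / 12 = $67.78
New monthly escrow = $663.28 + $67.78 = $731.06

$731.06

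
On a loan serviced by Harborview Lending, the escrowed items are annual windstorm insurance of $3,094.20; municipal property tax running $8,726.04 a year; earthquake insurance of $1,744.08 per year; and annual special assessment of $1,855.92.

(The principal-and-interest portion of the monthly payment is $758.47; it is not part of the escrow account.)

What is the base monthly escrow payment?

$1,285.02

Windstorm insurance: $3,094.20/yr
Municipal property tax: $8,726.04/yr
Earthquake insurance: $1,744.08/yr
Special assessment: $1,855.92/yr
Annual escrow total = $3,094.20 + $8,726.04 + $1,744.08 + $1,855.92 = $15,420.24
Monthly = $15,420.24 / 12 = $1,285.02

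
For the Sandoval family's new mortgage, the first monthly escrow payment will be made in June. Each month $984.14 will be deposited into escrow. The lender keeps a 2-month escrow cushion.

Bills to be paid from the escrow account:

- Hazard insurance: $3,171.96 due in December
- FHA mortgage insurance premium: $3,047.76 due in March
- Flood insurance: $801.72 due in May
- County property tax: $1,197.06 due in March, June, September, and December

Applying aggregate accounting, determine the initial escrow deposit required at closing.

$3,134.84

Cushion = 2 × $984.14 = $1,968.28
Trial balance (start $0, +$984.14 each month, − disbursements):
  Jun: +$984.14 − $1,197.06 → -$212.92
  Jul: +$984.14 → $771.22
  Aug: +$984.14 → $1,755.36
  Sep: +$984.14 − $1,197.06 → $1,542.44
  Oct: +$984.14 → $2,526.58
  Nov: +$984.14 → $3,510.72
  Dec: +$984.14 − $4,369.02 → $125.84
  Jan: +$984.14 → $1,109.98
  Feb: +$984.14 → $2,094.12
  Mar: +$984.14 − $4,244.82 → -$1,166.56
  Apr: +$984.14 → -$182.42
  May: +$984.14 − $801.72 → $0.00
Lowest trial balance = -$1,166.56 (Mar)
Initial deposit = cushion − low point = $1,968.28 − (-$1,166.56) = $3,134.84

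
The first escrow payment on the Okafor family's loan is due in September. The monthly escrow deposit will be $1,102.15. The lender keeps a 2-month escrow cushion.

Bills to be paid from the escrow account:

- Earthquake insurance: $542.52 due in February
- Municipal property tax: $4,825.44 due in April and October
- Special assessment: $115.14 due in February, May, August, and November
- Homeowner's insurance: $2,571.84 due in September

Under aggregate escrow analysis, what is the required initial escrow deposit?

Cushion = 2 × $1,102.15 = $2,204.30
Trial balance (start $0, +$1,102.15 each month, − disbursements):
  Sep: +$1,102.15 − $2,571.84 → -$1,469.69
  Oct: +$1,102.15 − $4,825.44 → -$5,192.98
  Nov: +$1,102.15 − $115.14 → -$4,205.97
  Dec: +$1,102.15 → -$3,103.82
  Jan: +$1,102.15 → -$2,001.67
  Feb: +$1,102.15 − $657.66 → -$1,557.18
  Mar: +$1,102.15 → -$455.03
  Apr: +$1,102.15 − $4,825.44 → -$4,178.32
  May: +$1,102.15 − $115.14 → -$3,191.31
  Jun: +$1,102.15 → -$2,089.16
  Jul: +$1,102.15 → -$987.01
  Aug: +$1,102.15 − $115.14 → $0.00
Lowest trial balance = -$5,192.98 (Oct)
Initial deposit = cushion − low point = $2,204.30 − (-$5,192.98) = $7,397.28

$7,397.28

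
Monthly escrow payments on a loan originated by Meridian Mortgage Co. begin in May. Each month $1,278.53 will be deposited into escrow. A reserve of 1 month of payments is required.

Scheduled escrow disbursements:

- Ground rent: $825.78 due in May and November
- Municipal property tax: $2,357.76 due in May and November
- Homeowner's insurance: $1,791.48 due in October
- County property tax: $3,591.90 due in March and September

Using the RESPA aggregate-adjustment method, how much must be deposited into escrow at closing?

$4,079.28

Cushion = 1 × $1,278.53 = $1,278.53
Trial balance (start $0, +$1,278.53 each month, − disbursements):
  May: +$1,278.53 − $3,183.54 → -$1,905.01
  Jun: +$1,278.53 → -$626.48
  Jul: +$1,278.53 → $652.05
  Aug: +$1,278.53 → $1,930.58
  Sep: +$1,278.53 − $3,591.90 → -$382.79
  Oct: +$1,278.53 − $1,791.48 → -$895.74
  Nov: +$1,278.53 − $3,183.54 → -$2,800.75
  Dec: +$1,278.53 → -$1,522.22
  Jan: +$1,278.53 → -$243.69
  Feb: +$1,278.53 → $1,034.84
  Mar: +$1,278.53 − $3,591.90 → -$1,278.53
  Apr: +$1,278.53 → $0.00
Lowest trial balance = -$2,800.75 (Nov)
Initial deposit = cushion − low point = $1,278.53 − (-$2,800.75) = $4,079.28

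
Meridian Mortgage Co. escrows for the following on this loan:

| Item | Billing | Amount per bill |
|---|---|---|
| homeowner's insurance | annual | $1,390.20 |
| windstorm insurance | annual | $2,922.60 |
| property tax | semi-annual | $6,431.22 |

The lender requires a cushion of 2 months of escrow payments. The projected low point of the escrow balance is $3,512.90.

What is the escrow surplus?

$650.36

Homeowner's insurance: $1,390.20
Windstorm insurance: $2,922.60
Property tax: $6,431.22 × 2 = $12,862.44
Yearly total = $17,175.24
Monthly = $17,175.24 ÷ 12 = $1,431.27
Cushion = 2 × $1,431.27 = $2,862.54
Surplus = $3,512.90 − $2,862.54 = $650.36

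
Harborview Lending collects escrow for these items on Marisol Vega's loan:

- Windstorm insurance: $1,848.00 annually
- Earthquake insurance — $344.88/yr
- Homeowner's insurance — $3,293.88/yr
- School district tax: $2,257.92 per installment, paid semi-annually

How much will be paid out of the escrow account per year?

Windstorm insurance — $1,848.00/yr
Earthquake insurance — $344.88/yr
Homeowner's insurance — $3,293.88/yr
School district tax — $2,257.92 × 2 = $4,515.84/yr
Total per year = $1,848.00 + $344.88 + $3,293.88 + $4,515.84 = $10,002.60

$10,002.60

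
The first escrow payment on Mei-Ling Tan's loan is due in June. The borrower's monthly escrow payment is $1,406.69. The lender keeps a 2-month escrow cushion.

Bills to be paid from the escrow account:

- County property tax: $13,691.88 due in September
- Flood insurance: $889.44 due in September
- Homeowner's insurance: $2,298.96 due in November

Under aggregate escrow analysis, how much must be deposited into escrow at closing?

$11,767.94

Cushion = 2 × $1,406.69 = $2,813.38
Trial balance (start $0, +$1,406.69 each month, − disbursements):
  Jun: +$1,406.69 → $1,406.69
  Jul: +$1,406.69 → $2,813.38
  Aug: +$1,406.69 → $4,220.07
  Sep: +$1,406.69 − $14,581.32 → -$8,954.56
  Oct: +$1,406.69 → -$7,547.87
  Nov: +$1,406.69 − $2,298.96 → -$8,440.14
  Dec: +$1,406.69 → -$7,033.45
  Jan: +$1,406.69 → -$5,626.76
  Feb: +$1,406.69 → -$4,220.07
  Mar: +$1,406.69 → -$2,813.38
  Apr: +$1,406.69 → -$1,406.69
  May: +$1,406.69 → $0.00
Lowest trial balance = -$8,954.56 (Sep)
Initial deposit = cushion − low point = $2,813.38 − (-$8,954.56) = $11,767.94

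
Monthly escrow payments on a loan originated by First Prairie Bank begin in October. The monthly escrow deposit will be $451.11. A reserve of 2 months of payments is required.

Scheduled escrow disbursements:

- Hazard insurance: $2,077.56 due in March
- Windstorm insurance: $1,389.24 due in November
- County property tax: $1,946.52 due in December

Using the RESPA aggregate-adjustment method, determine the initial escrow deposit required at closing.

Cushion = 2 × $451.11 = $902.22
Trial balance (start $0, +$451.11 each month, − disbursements):
  Oct: +$451.11 → $451.11
  Nov: +$451.11 − $1,389.24 → -$487.02
  Dec: +$451.11 − $1,946.52 → -$1,982.43
  Jan: +$451.11 → -$1,531.32
  Feb: +$451.11 → -$1,080.21
  Mar: +$451.11 − $2,077.56 → -$2,706.66
  Apr: +$451.11 → -$2,255.55
  May: +$451.11 → -$1,804.44
  Jun: +$451.11 → -$1,353.33
  Jul: +$451.11 → -$902.22
  Aug: +$451.11 → -$451.11
  Sep: +$451.11 → $0.00
Lowest trial balance = -$2,706.66 (Mar)
Initial deposit = cushion − low point = $902.22 − (-$2,706.66) = $3,608.88

$3,608.88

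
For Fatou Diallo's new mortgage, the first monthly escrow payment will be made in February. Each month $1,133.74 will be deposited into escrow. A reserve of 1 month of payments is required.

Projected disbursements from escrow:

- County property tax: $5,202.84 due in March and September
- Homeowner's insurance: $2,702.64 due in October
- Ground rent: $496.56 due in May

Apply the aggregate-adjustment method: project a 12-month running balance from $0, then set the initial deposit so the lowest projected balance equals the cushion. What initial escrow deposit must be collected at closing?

Cushion = 1 × $1,133.74 = $1,133.74
Trial balance (start $0, +$1,133.74 each month, − disbursements):
  Feb: +$1,133.74 → $1,133.74
  Mar: +$1,133.74 − $5,202.84 → -$2,935.36
  Apr: +$1,133.74 → -$1,801.62
  May: +$1,133.74 − $496.56 → -$1,164.44
  Jun: +$1,133.74 → -$30.70
  Jul: +$1,133.74 → $1,103.04
  Aug: +$1,133.74 → $2,236.78
  Sep: +$1,133.74 − $5,202.84 → -$1,832.32
  Oct: +$1,133.74 − $2,702.64 → -$3,401.22
  Nov: +$1,133.74 → -$2,267.48
  Dec: +$1,133.74 → -$1,133.74
  Jan: +$1,133.74 → $0.00
Lowest trial balance = -$3,401.22 (Oct)
Initial deposit = cushion − low point = $1,133.74 − (-$3,401.22) = $4,534.96

$4,534.96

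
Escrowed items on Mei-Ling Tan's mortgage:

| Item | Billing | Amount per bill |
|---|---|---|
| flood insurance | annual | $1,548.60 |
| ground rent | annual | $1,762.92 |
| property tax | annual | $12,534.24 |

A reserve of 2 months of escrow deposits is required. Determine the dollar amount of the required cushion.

$2,640.96

Flood insurance — $1,548.60 per year
Ground rent — $1,762.92 per year
Property tax — $12,534.24 per year
Total annual escrow = $15,845.76
Per month = $15,845.76 / 12 = $1,320.48
Required cushion = 2 × $1,320.48 = $2,640.96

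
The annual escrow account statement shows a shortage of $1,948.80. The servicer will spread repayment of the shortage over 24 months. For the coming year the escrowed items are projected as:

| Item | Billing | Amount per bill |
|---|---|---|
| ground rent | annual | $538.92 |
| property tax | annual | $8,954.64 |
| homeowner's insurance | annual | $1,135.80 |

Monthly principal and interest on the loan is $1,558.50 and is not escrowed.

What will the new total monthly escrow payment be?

Ground rent = $538.92
Property tax = $8,954.64
Homeowner's insurance = $1,135.80
Annual escrow total = $10,629.36
Base monthly escrow = $10,629.36 / 12 = $885.78
Monthly shortage recovery: $1,948.80 / 24 = $81.20
New monthly escrow = $885.78 + $81.20 = $966.98

$966.98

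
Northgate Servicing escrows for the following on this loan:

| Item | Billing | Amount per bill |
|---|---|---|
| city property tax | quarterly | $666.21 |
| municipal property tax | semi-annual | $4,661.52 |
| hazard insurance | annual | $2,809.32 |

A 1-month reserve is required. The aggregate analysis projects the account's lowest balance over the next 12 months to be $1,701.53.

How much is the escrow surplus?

City property tax = $666.21 × 4 = $2,664.84 annually
Municipal property tax = $4,661.52 × 2 = $9,323.04 annually
Hazard insurance = $2,809.32 annually
Total per year = $2,664.84 + $9,323.04 + $2,809.32 = $14,797.20
Per month = $14,797.20 / 12 = $1,233.10
Cushion = 1 × $1,233.10 = $1,233.10
Excess over cushion: $1,701.53 − $1,233.10 = $468.43

$468.43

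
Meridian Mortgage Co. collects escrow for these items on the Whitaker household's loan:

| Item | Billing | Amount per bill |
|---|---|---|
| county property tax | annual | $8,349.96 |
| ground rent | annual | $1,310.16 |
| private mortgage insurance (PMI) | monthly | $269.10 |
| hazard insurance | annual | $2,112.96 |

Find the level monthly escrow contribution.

County property tax — $8,349.96 per year
Ground rent — $1,310.16 per year
Private mortgage insurance (PMI) — $269.10 × 12 = $3,229.20 per year
Hazard insurance — $2,112.96 per year
Combined annual = $8,349.96 + $1,310.16 + $3,229.20 + $2,112.96 = $15,002.28
Monthly = $15,002.28 / 12 = $1,250.19

$1,250.19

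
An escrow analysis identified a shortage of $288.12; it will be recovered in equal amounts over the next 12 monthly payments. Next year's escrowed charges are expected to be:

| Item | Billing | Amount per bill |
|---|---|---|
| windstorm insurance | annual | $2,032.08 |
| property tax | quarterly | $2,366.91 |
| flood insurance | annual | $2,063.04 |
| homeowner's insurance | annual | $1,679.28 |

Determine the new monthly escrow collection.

Windstorm insurance — $2,032.08 annually
Property tax — $2,366.91 × 4 = $9,467.64 annually
Flood insurance — $2,063.04 annually
Homeowner's insurance — $1,679.28 annually
Yearly total = $2,032.08 + $9,467.64 + $2,063.04 + $1,679.28 = $15,242.04
Base monthly escrow = $15,242.04 ÷ 12 = $1,270.17
Shortage per month = $288.12 ÷ 12 = $24.01
Adjusted monthly = $1,270.17 + $24.01 = $1,294.18

$1,294.18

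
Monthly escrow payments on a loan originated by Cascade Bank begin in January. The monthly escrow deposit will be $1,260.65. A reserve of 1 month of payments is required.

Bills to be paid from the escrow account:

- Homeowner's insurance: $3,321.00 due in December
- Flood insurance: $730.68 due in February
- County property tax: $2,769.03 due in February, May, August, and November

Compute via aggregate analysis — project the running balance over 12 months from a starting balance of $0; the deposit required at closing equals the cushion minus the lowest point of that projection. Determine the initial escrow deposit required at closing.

Cushion = 1 × $1,260.65 = $1,260.65
Trial balance (start $0, +$1,260.65 each month, − disbursements):
  Jan: +$1,260.65 → $1,260.65
  Feb: +$1,260.65 − $3,499.71 → -$978.41
  Mar: +$1,260.65 → $282.24
  Apr: +$1,260.65 → $1,542.89
  May: +$1,260.65 − $2,769.03 → $34.51
  Jun: +$1,260.65 → $1,295.16
  Jul: +$1,260.65 → $2,555.81
  Aug: +$1,260.65 − $2,769.03 → $1,047.43
  Sep: +$1,260.65 → $2,308.08
  Oct: +$1,260.65 → $3,568.73
  Nov: +$1,260.65 − $2,769.03 → $2,060.35
  Dec: +$1,260.65 − $3,321.00 → $0.00
Lowest trial balance = -$978.41 (Feb)
Initial deposit = cushion − low point = $1,260.65 − (-$978.41) = $2,239.06

$2,239.06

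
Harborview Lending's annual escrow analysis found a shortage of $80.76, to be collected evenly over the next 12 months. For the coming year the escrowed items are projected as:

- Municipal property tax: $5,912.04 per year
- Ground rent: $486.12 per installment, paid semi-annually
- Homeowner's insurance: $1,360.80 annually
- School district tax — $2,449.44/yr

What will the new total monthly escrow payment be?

Municipal property tax: $5,912.04 per year
Ground rent: $486.12 × 2 = $972.24 per year
Homeowner's insurance: $1,360.80 per year
School district tax: $2,449.44 per year
Yearly total = $10,694.52
Monthly = $10,694.52 / 12 = $891.21
Shortage spread = $80.76 ÷ 12 = $6.73/mo
New monthly escrow = $891.21 + $6.73 = $897.94

$897.94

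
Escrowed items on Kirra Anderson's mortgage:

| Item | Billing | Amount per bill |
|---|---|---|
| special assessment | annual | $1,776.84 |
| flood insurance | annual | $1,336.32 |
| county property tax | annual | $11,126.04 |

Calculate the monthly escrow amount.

Special assessment: $1,776.84 annually
Flood insurance: $1,336.32 annually
County property tax: $11,126.04 annually
Annual escrow total = $14,239.20
Monthly escrow = $14,239.20 / 12 = $1,186.60

$1,186.60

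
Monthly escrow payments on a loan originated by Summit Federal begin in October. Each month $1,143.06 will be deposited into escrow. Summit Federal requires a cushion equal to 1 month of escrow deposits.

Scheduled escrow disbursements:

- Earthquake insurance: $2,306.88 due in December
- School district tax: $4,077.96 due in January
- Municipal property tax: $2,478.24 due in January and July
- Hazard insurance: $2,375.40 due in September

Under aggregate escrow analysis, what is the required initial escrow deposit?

$5,433.90

Cushion = 1 × $1,143.06 = $1,143.06
Trial balance (start $0, +$1,143.06 each month, − disbursements):
  Oct: +$1,143.06 → $1,143.06
  Nov: +$1,143.06 → $2,286.12
  Dec: +$1,143.06 − $2,306.88 → $1,122.30
  Jan: +$1,143.06 − $6,556.20 → -$4,290.84
  Feb: +$1,143.06 → -$3,147.78
  Mar: +$1,143.06 → -$2,004.72
  Apr: +$1,143.06 → -$861.66
  May: +$1,143.06 → $281.40
  Jun: +$1,143.06 → $1,424.46
  Jul: +$1,143.06 − $2,478.24 → $89.28
  Aug: +$1,143.06 → $1,232.34
  Sep: +$1,143.06 − $2,375.40 → $0.00
Lowest trial balance = -$4,290.84 (Jan)
Initial deposit = cushion − low point = $1,143.06 − (-$4,290.84) = $5,433.90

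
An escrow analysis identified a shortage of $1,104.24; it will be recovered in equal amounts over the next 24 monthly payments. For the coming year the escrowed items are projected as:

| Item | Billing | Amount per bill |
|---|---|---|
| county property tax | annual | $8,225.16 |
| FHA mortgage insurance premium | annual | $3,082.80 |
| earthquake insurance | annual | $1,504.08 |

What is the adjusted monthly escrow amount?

County property tax = $8,225.16/yr
FHA mortgage insurance premium = $3,082.80/yr
Earthquake insurance = $1,504.08/yr
Combined annual = $12,812.04
Base monthly escrow = $12,812.04 / 12 = $1,067.67
Shortage per month = $1,104.24 ÷ 24 = $46.01
Adjusted monthly = $1,067.67 + $46.01 = $1,113.68

$1,113.68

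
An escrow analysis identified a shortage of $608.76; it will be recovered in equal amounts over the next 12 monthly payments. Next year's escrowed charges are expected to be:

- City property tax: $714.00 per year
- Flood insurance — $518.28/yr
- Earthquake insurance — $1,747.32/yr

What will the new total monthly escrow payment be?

$299.03

City property tax = $714.00/yr
Flood insurance = $518.28/yr
Earthquake insurance = $1,747.32/yr
Total annual escrow = $2,979.60
Monthly = $2,979.60 ÷ 12 = $248.30
Shortage per month = $608.76 / 12 = $50.73
Adjusted monthly = $248.30 + $50.73 = $299.03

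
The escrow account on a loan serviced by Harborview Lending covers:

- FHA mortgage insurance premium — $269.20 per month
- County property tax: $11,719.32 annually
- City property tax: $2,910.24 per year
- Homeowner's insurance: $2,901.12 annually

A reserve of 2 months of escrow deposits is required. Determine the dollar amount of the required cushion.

FHA mortgage insurance premium — $269.20 × 12 = $3,230.40 annually
County property tax — $11,719.32 annually
City property tax — $2,910.24 annually
Homeowner's insurance — $2,901.12 annually
Total per year = $3,230.40 + $11,719.32 + $2,910.24 + $2,901.12 = $20,761.08
Per month = $20,761.08 / 12 = $1,730.09
Reserve = 2 × $1,730.09 = $3,460.18

$3,460.18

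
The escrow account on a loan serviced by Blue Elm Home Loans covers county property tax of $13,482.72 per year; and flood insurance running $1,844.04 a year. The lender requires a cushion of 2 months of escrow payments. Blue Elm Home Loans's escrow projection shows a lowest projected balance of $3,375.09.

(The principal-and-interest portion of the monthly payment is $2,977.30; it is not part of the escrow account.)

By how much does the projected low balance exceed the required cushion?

$820.63

County property tax = $13,482.72/yr
Flood insurance = $1,844.04/yr
Combined annual = $13,482.72 + $1,844.04 = $15,326.76
Monthly = $15,326.76 / 12 = $1,277.23
Cushion = 2 × $1,277.23 = $2,554.46
Excess over cushion: $3,375.09 − $2,554.46 = $820.63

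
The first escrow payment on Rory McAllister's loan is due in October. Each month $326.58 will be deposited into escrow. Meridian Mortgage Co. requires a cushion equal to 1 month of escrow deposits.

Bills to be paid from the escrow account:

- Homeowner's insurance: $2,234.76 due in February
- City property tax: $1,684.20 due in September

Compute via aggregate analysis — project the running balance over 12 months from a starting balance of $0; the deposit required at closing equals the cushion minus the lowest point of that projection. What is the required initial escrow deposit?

$928.44

Cushion = 1 × $326.58 = $326.58
Trial balance (start $0, +$326.58 each month, − disbursements):
  Oct: +$326.58 → $326.58
  Nov: +$326.58 → $653.16
  Dec: +$326.58 → $979.74
  Jan: +$326.58 → $1,306.32
  Feb: +$326.58 − $2,234.76 → -$601.86
  Mar: +$326.58 → -$275.28
  Apr: +$326.58 → $51.30
  May: +$326.58 → $377.88
  Jun: +$326.58 → $704.46
  Jul: +$326.58 → $1,031.04
  Aug: +$326.58 → $1,357.62
  Sep: +$326.58 − $1,684.20 → $0.00
Lowest trial balance = -$601.86 (Feb)
Initial deposit = cushion − low point = $326.58 − (-$601.86) = $928.44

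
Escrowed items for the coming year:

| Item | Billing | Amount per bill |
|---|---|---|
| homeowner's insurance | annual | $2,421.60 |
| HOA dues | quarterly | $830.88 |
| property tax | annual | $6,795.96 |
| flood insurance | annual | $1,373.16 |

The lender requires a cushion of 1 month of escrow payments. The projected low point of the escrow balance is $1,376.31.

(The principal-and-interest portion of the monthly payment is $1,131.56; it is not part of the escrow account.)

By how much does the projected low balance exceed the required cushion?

$216.79

Homeowner's insurance = $2,421.60 per year
HOA dues = $830.88 × 4 = $3,323.52 per year
Property tax = $6,795.96 per year
Flood insurance = $1,373.16 per year
Yearly total = $2,421.60 + $3,323.52 + $6,795.96 + $1,373.16 = $13,914.24
Monthly = $13,914.24 ÷ 12 = $1,159.52
Cushion = 1 × $1,159.52 = $1,159.52
Surplus = $1,376.31 − $1,159.52 = $216.79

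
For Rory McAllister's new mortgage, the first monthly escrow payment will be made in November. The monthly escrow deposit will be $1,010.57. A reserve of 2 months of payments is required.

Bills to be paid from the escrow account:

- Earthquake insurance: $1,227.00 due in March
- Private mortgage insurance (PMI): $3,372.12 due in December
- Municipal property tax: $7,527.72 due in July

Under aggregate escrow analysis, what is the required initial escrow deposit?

$5,052.85

Cushion = 2 × $1,010.57 = $2,021.14
Trial balance (start $0, +$1,010.57 each month, − disbursements):
  Nov: +$1,010.57 → $1,010.57
  Dec: +$1,010.57 − $3,372.12 → -$1,350.98
  Jan: +$1,010.57 → -$340.41
  Feb: +$1,010.57 → $670.16
  Mar: +$1,010.57 − $1,227.00 → $453.73
  Apr: +$1,010.57 → $1,464.30
  May: +$1,010.57 → $2,474.87
  Jun: +$1,010.57 → $3,485.44
  Jul: +$1,010.57 − $7,527.72 → -$3,031.71
  Aug: +$1,010.57 → -$2,021.14
  Sep: +$1,010.57 → -$1,010.57
  Oct: +$1,010.57 → $0.00
Lowest trial balance = -$3,031.71 (Jul)
Initial deposit = cushion − low point = $2,021.14 − (-$3,031.71) = $5,052.85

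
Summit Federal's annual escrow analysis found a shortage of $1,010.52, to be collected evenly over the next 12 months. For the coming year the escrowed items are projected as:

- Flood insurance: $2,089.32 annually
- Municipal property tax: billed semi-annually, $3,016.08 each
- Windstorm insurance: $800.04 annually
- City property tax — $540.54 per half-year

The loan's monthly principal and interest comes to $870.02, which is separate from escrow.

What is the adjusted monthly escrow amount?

Flood insurance: $2,089.32 annually
Municipal property tax: $3,016.08 × 2 = $6,032.16 annually
Windstorm insurance: $800.04 annually
City property tax: $540.54 × 2 = $1,081.08 annually
Combined annual = $2,089.32 + $6,032.16 + $800.04 + $1,081.08 = $10,002.60
Monthly = $10,002.60 / 12 = $833.55
Shortage per month = $1,010.52 ÷ 12 = $84.21
Adjusted monthly = $833.55 + $84.21 = $917.76

$917.76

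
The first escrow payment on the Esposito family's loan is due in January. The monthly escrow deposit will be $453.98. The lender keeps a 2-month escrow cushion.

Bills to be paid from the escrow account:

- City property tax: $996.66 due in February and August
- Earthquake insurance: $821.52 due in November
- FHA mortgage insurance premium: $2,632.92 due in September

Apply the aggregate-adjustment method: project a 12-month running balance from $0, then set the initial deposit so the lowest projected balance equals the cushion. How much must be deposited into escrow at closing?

Cushion = 2 × $453.98 = $907.96
Trial balance (start $0, +$453.98 each month, − disbursements):
  Jan: +$453.98 → $453.98
  Feb: +$453.98 − $996.66 → -$88.70
  Mar: +$453.98 → $365.28
  Apr: +$453.98 → $819.26
  May: +$453.98 → $1,273.24
  Jun: +$453.98 → $1,727.22
  Jul: +$453.98 → $2,181.20
  Aug: +$453.98 − $996.66 → $1,638.52
  Sep: +$453.98 − $2,632.92 → -$540.42
  Oct: +$453.98 → -$86.44
  Nov: +$453.98 − $821.52 → -$453.98
  Dec: +$453.98 → $0.00
Lowest trial balance = -$540.42 (Sep)
Initial deposit = cushion − low point = $907.96 − (-$540.42) = $1,448.38

$1,448.38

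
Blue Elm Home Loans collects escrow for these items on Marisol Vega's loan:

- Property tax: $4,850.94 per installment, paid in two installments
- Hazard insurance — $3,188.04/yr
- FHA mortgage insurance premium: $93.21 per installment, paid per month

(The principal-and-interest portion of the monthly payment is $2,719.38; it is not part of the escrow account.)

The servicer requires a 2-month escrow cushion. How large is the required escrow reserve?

$2,334.74

Property tax: $4,850.94 × 2 = $9,701.88
Hazard insurance: $3,188.04
FHA mortgage insurance premium: $93.21 × 12 = $1,118.52
Yearly total = $9,701.88 + $3,188.04 + $1,118.52 = $14,008.44
Monthly = $14,008.44 / 12 = $1,167.37
Required cushion = 2 × $1,167.37 = $2,334.74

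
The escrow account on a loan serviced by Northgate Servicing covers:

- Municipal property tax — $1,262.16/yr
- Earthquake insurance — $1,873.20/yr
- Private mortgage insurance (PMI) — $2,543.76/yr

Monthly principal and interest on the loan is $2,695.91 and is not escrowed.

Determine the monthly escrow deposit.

$473.26

Municipal property tax = $1,262.16 per year
Earthquake insurance = $1,873.20 per year
Private mortgage insurance (PMI) = $2,543.76 per year
Yearly total = $1,262.16 + $1,873.20 + $2,543.76 = $5,679.12
Base monthly escrow = $5,679.12 ÷ 12 = $473.26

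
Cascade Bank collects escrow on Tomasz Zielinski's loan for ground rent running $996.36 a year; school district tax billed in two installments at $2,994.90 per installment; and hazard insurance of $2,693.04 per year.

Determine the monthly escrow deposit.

Ground rent — $996.36 per year
School district tax — $2,994.90 × 2 = $5,989.80 per year
Hazard insurance — $2,693.04 per year
Combined annual = $996.36 + $5,989.80 + $2,693.04 = $9,679.20
Base monthly escrow = $9,679.20 / 12 = $806.60

$806.60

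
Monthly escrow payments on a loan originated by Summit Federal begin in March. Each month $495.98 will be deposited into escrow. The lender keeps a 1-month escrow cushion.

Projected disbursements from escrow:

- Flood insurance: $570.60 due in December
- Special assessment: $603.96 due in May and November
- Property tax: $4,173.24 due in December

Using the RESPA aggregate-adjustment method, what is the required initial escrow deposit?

Cushion = 1 × $495.98 = $495.98
Trial balance (start $0, +$495.98 each month, − disbursements):
  Mar: +$495.98 → $495.98
  Apr: +$495.98 → $991.96
  May: +$495.98 − $603.96 → $883.98
  Jun: +$495.98 → $1,379.96
  Jul: +$495.98 → $1,875.94
  Aug: +$495.98 → $2,371.92
  Sep: +$495.98 → $2,867.90
  Oct: +$495.98 → $3,363.88
  Nov: +$495.98 − $603.96 → $3,255.90
  Dec: +$495.98 − $4,743.84 → -$991.96
  Jan: +$495.98 → -$495.98
  Feb: +$495.98 → $0.00
Lowest trial balance = -$991.96 (Dec)
Initial deposit = cushion − low point = $495.98 − (-$991.96) = $1,487.94

$1,487.94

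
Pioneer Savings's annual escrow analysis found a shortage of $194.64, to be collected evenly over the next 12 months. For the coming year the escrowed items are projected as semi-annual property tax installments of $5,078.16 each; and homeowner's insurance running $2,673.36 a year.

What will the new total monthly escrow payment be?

$1,085.36

Property tax = $5,078.16 × 2 = $10,156.32 per year
Homeowner's insurance = $2,673.36 per year
Combined annual = $10,156.32 + $2,673.36 = $12,829.68
Monthly escrow = $12,829.68 / 12 = $1,069.14
Monthly shortage recovery: $194.64 ÷ 12 = $16.22
Adjusted monthly = $1,069.14 + $16.22 = $1,085.36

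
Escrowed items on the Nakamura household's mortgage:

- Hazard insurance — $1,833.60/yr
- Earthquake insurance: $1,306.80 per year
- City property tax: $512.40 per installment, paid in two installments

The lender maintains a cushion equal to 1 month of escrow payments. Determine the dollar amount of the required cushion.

Hazard insurance: $1,833.60
Earthquake insurance: $1,306.80
City property tax: $512.40 × 2 = $1,024.80
Annual escrow total = $4,165.20
Monthly = $4,165.20 / 12 = $347.10
Required cushion = 1 × $347.10 = $347.10

$347.10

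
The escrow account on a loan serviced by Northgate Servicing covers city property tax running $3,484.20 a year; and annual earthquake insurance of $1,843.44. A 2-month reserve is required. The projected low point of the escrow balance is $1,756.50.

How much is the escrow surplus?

$868.56

City property tax — $3,484.20/yr
Earthquake insurance — $1,843.44/yr
Total annual escrow = $3,484.20 + $1,843.44 = $5,327.64
Base monthly escrow = $5,327.64 / 12 = $443.97
Required cushion = 2 × $443.97 = $887.94
Surplus = $1,756.50 − $887.94 = $868.56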